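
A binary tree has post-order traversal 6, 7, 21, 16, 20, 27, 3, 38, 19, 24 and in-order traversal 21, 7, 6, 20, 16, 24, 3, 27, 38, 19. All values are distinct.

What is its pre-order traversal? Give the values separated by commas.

The last element of post-order is the root; it splits in-order into left and right subtrees.
Root 24: left subtree has 5 nodes {21, 7, 6, 20, 16}, right has 4 {3, 27, 38, 19}.
  Root 20: left subtree has 3 nodes {21, 7, 6}, right has 1 {16}.
    Root 21: left subtree has 0 nodes { }, right has 2 {7, 6}.
      Root 7: left subtree has 0 nodes { }, right has 1 {6}.
  Root 19: left subtree has 3 nodes {3, 27, 38}, right has 0 { }.
    Root 38: left subtree has 2 nodes {3, 27}, right has 0 { }.
      Root 3: left subtree has 0 nodes { }, right has 1 {27}.

24, 20, 21, 7, 6, 16, 19, 38, 3, 27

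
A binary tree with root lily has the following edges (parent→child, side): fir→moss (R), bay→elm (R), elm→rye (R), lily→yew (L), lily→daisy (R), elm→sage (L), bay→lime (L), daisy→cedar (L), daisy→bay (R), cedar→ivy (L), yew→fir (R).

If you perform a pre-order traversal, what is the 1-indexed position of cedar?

Pre-order visits the node, then its left subtree, then its right subtree.
Visit lily.
At lily: go left to yew.
  Visit yew.
  At yew: no left child.
  At yew: go right to fir.
    Visit fir.
    At fir: no left child.
    At fir: go right to moss.
      moss is a leaf — visit moss.
At lily: go right to daisy.
  Visit daisy.
  At daisy: go left to cedar.
    Visit cedar.
    At cedar: go left to ivy.
      ivy is a leaf — visit ivy.
    At cedar: no right child.
  At daisy: go right to bay.
    Visit bay.
    At bay: go left to lime.
      lime is a leaf — visit lime.
    At bay: go right to elm.
      Visit elm.
      At elm: go left to sage.
        sage is a leaf — visit sage.
      At elm: go right to rye.
        rye is a leaf — visit rye.
Full pre-order sequence: lily, yew, fir, moss, daisy, cedar, ivy, bay, lime, elm, sage, rye.

6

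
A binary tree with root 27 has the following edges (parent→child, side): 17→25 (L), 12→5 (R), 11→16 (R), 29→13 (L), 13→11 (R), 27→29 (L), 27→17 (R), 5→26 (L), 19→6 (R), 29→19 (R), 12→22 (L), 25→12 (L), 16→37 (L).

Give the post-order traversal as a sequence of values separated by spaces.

Post-order visits the left subtree, then the right subtree, then the node.
At 27: go left to 29.
  At 29: go left to 13.
    At 13: no left child.
    At 13: go right to 11.
      At 11: no left child.
      At 11: go right to 16.
        At 16: go left to 37.
          37 is a leaf — visit 37.
        At 16: no right child.
        Visit 16.
      Visit 11.
    Visit 13.
  At 29: go right to 19.
    At 19: no left child.
    At 19: go right to 6.
      6 is a leaf — visit 6.
    Visit 19.
  Visit 29.
At 27: go right to 17.
  At 17: go left to 25.
    At 25: go left to 12.
      At 12: go left to 22.
        22 is a leaf — visit 22.
      At 12: go right to 5.
        At 5: go left to 26.
          26 is a leaf — visit 26.
        At 5: no right child.
        Visit 5.
      Visit 12.
    At 25: no right child.
    Visit 25.
  At 17: no right child.
  Visit 17.
Visit 27.

37 16 11 13 6 19 29 22 26 5 12 25 17 27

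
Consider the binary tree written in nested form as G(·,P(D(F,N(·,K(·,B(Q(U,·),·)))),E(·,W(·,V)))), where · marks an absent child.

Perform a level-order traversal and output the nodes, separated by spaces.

Level-order visits nodes level by level from the root, left to right within each level.
Level 0: G
Level 1: P
Level 2: D, E
Level 3: F, N, W
Level 4: K, V
Level 5: B
Level 6: Q
Level 7: U

G P D E F N W K V B Q U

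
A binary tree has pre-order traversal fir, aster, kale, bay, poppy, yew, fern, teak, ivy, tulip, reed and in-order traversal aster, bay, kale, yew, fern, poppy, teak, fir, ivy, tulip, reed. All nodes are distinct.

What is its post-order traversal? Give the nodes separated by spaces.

bay fern yew teak poppy kale aster reed tulip ivy fir

The first element of pre-order is the root; it splits in-order into left and right subtrees.
Root fir: left subtree has 7 nodes {aster, bay, kale, yew, fern, poppy, teak}, right has 3 {ivy, tulip, reed}.
  Root aster: left subtree has 0 nodes { }, right has 6 {bay, kale, yew, fern, poppy, teak}.
    Root kale: left subtree has 1 node {bay}, right has 4 {yew, fern, poppy, teak}.
      Root poppy: left subtree has 2 nodes {yew, fern}, right has 1 {teak}.
        Root yew: left subtree has 0 nodes { }, right has 1 {fern}.
  Root ivy: left subtree has 0 nodes { }, right has 2 {tulip, reed}.
    Root tulip: left subtree has 0 nodes { }, right has 1 {reed}.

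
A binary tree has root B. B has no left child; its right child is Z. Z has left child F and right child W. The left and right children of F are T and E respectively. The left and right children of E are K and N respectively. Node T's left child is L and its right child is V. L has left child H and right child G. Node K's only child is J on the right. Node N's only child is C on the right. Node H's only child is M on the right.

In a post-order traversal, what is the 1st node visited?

Post-order visits the left subtree, then the right subtree, then the node.
At B: no left child.
At B: go right to Z.
  At Z: go left to F.
    At F: go left to T.
      At T: go left to L.
        At L: go left to H.
          At H: no left child.
          At H: go right to M.
            M is a leaf — visit M.
          Visit H.
        At L: go right to G.
          G is a leaf — visit G.
        Visit L.
      At T: go right to V.
        V is a leaf — visit V.
      Visit T.
    At F: go right to E.
      At E: go left to K.
        At K: no left child.
        At K: go right to J.
          J is a leaf — visit J.
        Visit K.
      At E: go right to N.
        At N: no left child.
        At N: go right to C.
          C is a leaf — visit C.
        Visit N.
      Visit E.
    Visit F.
  At Z: go right to W.
    W is a leaf — visit W.
  Visit Z.
Visit B.
Full post-order sequence: M, H, G, L, V, T, J, K, C, N, E, F, W, Z, B.

M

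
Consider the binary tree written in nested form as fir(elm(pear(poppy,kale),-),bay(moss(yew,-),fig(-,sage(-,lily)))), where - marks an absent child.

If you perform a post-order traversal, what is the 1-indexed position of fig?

Post-order visits the left subtree, then the right subtree, then the node.
At fir: go left to elm.
  At elm: go left to pear.
    At pear: go left to poppy.
      poppy is a leaf — visit poppy.
    At pear: go right to kale.
      kale is a leaf — visit kale.
    Visit pear.
  At elm: no right child.
  Visit elm.
At fir: go right to bay.
  At bay: go left to moss.
    At moss: go left to yew.
      yew is a leaf — visit yew.
    At moss: no right child.
    Visit moss.
  At bay: go right to fig.
    At fig: no left child.
    At fig: go right to sage.
      At sage: no left child.
      At sage: go right to lily.
        lily is a leaf — visit lily.
      Visit sage.
    Visit fig.
  Visit bay.
Visit fir.
Full post-order sequence: poppy, kale, pear, elm, yew, moss, lily, sage, fig, bay, fir.

9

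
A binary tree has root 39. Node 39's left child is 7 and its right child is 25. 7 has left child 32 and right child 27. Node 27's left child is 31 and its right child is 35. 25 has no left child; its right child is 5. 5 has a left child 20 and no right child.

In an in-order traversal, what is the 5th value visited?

35

In-order visits the left subtree, then the node, then the right subtree.
At 39: go left to 7.
  At 7: go left to 32.
    32 is a leaf — visit 32.
  Visit 7.
  At 7: go right to 27.
    At 27: go left to 31.
      31 is a leaf — visit 31.
    Visit 27.
    At 27: go right to 35.
      35 is a leaf — visit 35.
Visit 39.
At 39: go right to 25.
  At 25: no left child.
  Visit 25.
  At 25: go right to 5.
    At 5: go left to 20.
      20 is a leaf — visit 20.
    Visit 5.
    At 5: no right child.
Full in-order sequence: 32, 7, 31, 27, 35, 39, 25, 20, 5.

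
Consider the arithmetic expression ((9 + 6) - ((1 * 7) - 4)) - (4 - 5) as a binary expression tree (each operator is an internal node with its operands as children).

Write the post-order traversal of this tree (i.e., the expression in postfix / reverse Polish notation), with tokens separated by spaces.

Post-order on an expression tree gives postfix notation: for each operator, emit left operand, right operand, then the operator.

9 6 + 1 7 * 4 - - 4 5 - -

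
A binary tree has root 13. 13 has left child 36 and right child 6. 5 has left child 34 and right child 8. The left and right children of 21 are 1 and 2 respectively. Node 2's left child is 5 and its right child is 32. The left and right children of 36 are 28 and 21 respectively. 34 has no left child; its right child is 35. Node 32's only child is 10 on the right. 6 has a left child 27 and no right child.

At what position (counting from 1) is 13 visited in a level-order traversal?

Level-order visits nodes level by level from the root, left to right within each level.
Level 0: 13
Level 1: 36, 6
Level 2: 28, 21, 27
Level 3: 1, 2
Level 4: 5, 32
Level 5: 34, 8, 10
Level 6: 35
Full level-order sequence: 13, 36, 6, 28, 21, 27, 1, 2, 5, 32, 34, 8, 10, 35.

1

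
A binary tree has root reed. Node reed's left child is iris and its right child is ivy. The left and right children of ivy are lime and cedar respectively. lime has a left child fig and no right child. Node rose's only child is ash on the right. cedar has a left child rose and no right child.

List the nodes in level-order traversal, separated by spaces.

Level-order visits nodes level by level from the root, left to right within each level.
Level 0: reed
Level 1: iris, ivy
Level 2: lime, cedar
Level 3: fig, rose
Level 4: ash

reed iris ivy lime cedar fig rose ash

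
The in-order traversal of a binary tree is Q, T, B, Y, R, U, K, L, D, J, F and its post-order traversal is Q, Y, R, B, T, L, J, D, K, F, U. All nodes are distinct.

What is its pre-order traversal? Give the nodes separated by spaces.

The last element of post-order is the root; it splits in-order into left and right subtrees.
Root U: left subtree has 5 nodes {Q, T, B, Y, R}, right has 5 {K, L, D, J, F}.
  Root T: left subtree has 1 node {Q}, right has 3 {B, Y, R}.
    Root B: left subtree has 0 nodes { }, right has 2 {Y, R}.
      Root R: left subtree has 1 node {Y}, right has 0 { }.
  Root F: left subtree has 4 nodes {K, L, D, J}, right has 0 { }.
    Root K: left subtree has 0 nodes { }, right has 3 {L, D, J}.
      Root D: left subtree has 1 node {L}, right has 1 {J}.

U T Q B R Y F K D L J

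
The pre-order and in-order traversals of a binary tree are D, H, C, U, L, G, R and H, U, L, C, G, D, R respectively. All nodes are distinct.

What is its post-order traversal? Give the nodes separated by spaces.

L U G C H R D

The first element of pre-order is the root; it splits in-order into left and right subtrees.
Root D: left subtree has 5 nodes {H, U, L, C, G}, right has 1 {R}.
  Root H: left subtree has 0 nodes { }, right has 4 {U, L, C, G}.
    Root C: left subtree has 2 nodes {U, L}, right has 1 {G}.
      Root U: left subtree has 0 nodes { }, right has 1 {L}.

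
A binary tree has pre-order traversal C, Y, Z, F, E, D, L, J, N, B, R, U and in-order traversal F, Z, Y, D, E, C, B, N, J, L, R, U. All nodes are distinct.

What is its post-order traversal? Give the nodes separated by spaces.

F Z D E Y B N J U R L C

The first element of pre-order is the root; it splits in-order into left and right subtrees.
Root C: left subtree has 5 nodes {F, Z, Y, D, E}, right has 6 {B, N, J, L, R, U}.
  Root Y: left subtree has 2 nodes {F, Z}, right has 2 {D, E}.
    Root Z: left subtree has 1 node {F}, right has 0 { }.
    Root E: left subtree has 1 node {D}, right has 0 { }.
  Root L: left subtree has 3 nodes {B, N, J}, right has 2 {R, U}.
    Root J: left subtree has 2 nodes {B, N}, right has 0 { }.
      Root N: left subtree has 1 node {B}, right has 0 { }.
    Root R: left subtree has 0 nodes { }, right has 1 {U}.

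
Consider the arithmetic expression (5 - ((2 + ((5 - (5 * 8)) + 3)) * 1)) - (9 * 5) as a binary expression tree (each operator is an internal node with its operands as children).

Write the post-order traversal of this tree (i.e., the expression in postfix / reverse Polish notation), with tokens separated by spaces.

Post-order on an expression tree gives postfix notation: for each operator, emit left operand, right operand, then the operator.

5 2 5 5 8 * - 3 + + 1 * - 9 5 * -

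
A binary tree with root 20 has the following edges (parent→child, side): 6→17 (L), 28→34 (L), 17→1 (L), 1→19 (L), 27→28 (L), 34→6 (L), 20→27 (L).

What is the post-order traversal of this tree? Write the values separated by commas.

19, 1, 17, 6, 34, 28, 27, 20

Post-order visits the left subtree, then the right subtree, then the node.
At 20: go left to 27.
  At 27: go left to 28.
    At 28: go left to 34.
      At 34: go left to 6.
        At 6: go left to 17.
          At 17: go left to 1.
            At 1: go left to 19.
              19 is a leaf — visit 19.
            At 1: no right child.
            Visit 1.
          At 17: no right child.
          Visit 17.
        At 6: no right child.
        Visit 6.
      At 34: no right child.
      Visit 34.
    At 28: no right child.
    Visit 28.
  At 27: no right child.
  Visit 27.
At 20: no right child.
Visit 20.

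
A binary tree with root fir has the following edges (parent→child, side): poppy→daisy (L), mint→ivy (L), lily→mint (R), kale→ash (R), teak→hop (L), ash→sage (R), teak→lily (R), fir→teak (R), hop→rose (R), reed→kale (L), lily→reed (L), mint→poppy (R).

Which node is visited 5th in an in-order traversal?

In-order visits the left subtree, then the node, then the right subtree.
At fir: no left child.
Visit fir.
At fir: go right to teak.
  At teak: go left to hop.
    At hop: no left child.
    Visit hop.
    At hop: go right to rose.
      rose is a leaf — visit rose.
  Visit teak.
  At teak: go right to lily.
    At lily: go left to reed.
      At reed: go left to kale.
        At kale: no left child.
        Visit kale.
        At kale: go right to ash.
          At ash: no left child.
          Visit ash.
          At ash: go right to sage.
            sage is a leaf — visit sage.
      Visit reed.
      At reed: no right child.
    Visit lily.
    At lily: go right to mint.
      At mint: go left to ivy.
        ivy is a leaf — visit ivy.
      Visit mint.
      At mint: go right to poppy.
        At poppy: go left to daisy.
          daisy is a leaf — visit daisy.
        Visit poppy.
        At poppy: no right child.
Full in-order sequence: fir, hop, rose, teak, kale, ash, sage, reed, lily, ivy, mint, daisy, poppy.

kale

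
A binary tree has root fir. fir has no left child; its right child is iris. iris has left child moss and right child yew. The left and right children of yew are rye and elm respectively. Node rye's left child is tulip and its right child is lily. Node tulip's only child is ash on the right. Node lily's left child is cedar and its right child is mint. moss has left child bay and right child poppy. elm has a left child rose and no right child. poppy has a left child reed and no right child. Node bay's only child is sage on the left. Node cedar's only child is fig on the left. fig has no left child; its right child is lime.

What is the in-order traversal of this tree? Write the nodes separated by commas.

In-order visits the left subtree, then the node, then the right subtree.
At fir: no left child.
Visit fir.
At fir: go right to iris.
  At iris: go left to moss.
    At moss: go left to bay.
      At bay: go left to sage.
        sage is a leaf — visit sage.
      Visit bay.
      At bay: no right child.
    Visit moss.
    At moss: go right to poppy.
      At poppy: go left to reed.
        reed is a leaf — visit reed.
      Visit poppy.
      At poppy: no right child.
  Visit iris.
  At iris: go right to yew.
    At yew: go left to rye.
      At rye: go left to tulip.
        At tulip: no left child.
        Visit tulip.
        At tulip: go right to ash.
          ash is a leaf — visit ash.
      Visit rye.
      At rye: go right to lily.
        At lily: go left to cedar.
          At cedar: go left to fig.
            At fig: no left child.
            Visit fig.
            At fig: go right to lime.
              lime is a leaf — visit lime.
          Visit cedar.
          At cedar: no right child.
        Visit lily.
        At lily: go right to mint.
          mint is a leaf — visit mint.
    Visit yew.
    At yew: go right to elm.
      At elm: go left to rose.
        rose is a leaf — visit rose.
      Visit elm.
      At elm: no right child.

fir, sage, bay, moss, reed, poppy, iris, tulip, ash, rye, fig, lime, cedar, lily, mint, yew, rose, elm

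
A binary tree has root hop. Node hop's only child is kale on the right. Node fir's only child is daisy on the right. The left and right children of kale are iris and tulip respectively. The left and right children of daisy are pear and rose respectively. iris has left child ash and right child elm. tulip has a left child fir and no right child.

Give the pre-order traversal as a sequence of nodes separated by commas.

hop, kale, iris, ash, elm, tulip, fir, daisy, pear, rose

Pre-order visits the node, then its left subtree, then its right subtree.
Visit hop.
At hop: no left child.
At hop: go right to kale.
  Visit kale.
  At kale: go left to iris.
    Visit iris.
    At iris: go left to ash.
      ash is a leaf — visit ash.
    At iris: go right to elm.
      elm is a leaf — visit elm.
  At kale: go right to tulip.
    Visit tulip.
    At tulip: go left to fir.
      Visit fir.
      At fir: no left child.
      At fir: go right to daisy.
        Visit daisy.
        At daisy: go left to pear.
          pear is a leaf — visit pear.
        At daisy: go right to rose.
          rose is a leaf — visit rose.
    At tulip: no right child.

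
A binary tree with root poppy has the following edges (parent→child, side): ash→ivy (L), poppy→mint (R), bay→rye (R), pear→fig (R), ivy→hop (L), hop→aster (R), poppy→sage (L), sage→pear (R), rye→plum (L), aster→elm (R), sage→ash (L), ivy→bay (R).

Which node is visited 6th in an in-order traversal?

In-order visits the left subtree, then the node, then the right subtree.
At poppy: go left to sage.
  At sage: go left to ash.
    At ash: go left to ivy.
      At ivy: go left to hop.
        At hop: no left child.
        Visit hop.
        At hop: go right to aster.
          At aster: no left child.
          Visit aster.
          At aster: go right to elm.
            elm is a leaf — visit elm.
      Visit ivy.
      At ivy: go right to bay.
        At bay: no left child.
        Visit bay.
        At bay: go right to rye.
          At rye: go left to plum.
            plum is a leaf — visit plum.
          Visit rye.
          At rye: no right child.
    Visit ash.
    At ash: no right child.
  Visit sage.
  At sage: go right to pear.
    At pear: no left child.
    Visit pear.
    At pear: go right to fig.
      fig is a leaf — visit fig.
Visit poppy.
At poppy: go right to mint.
  mint is a leaf — visit mint.
Full in-order sequence: hop, aster, elm, ivy, bay, plum, rye, ash, sage, pear, fig, poppy, mint.

plum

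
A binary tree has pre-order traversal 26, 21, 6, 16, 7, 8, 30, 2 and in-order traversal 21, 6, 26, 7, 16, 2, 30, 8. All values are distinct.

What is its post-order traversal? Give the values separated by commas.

The first element of pre-order is the root; it splits in-order into left and right subtrees.
Root 26: left subtree has 2 nodes {21, 6}, right has 5 {7, 16, 2, 30, 8}.
  Root 21: left subtree has 0 nodes { }, right has 1 {6}.
  Root 16: left subtree has 1 node {7}, right has 3 {2, 30, 8}.
    Root 8: left subtree has 2 nodes {2, 30}, right has 0 { }.
      Root 30: left subtree has 1 node {2}, right has 0 { }.

6, 21, 7, 2, 30, 8, 16, 26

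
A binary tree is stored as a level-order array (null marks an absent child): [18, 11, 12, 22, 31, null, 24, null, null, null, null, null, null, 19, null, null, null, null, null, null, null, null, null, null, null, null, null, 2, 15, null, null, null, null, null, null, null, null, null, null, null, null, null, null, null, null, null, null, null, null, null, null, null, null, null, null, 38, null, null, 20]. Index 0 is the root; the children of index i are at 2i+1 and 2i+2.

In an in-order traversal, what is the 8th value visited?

In-order visits the left subtree, then the node, then the right subtree.
At 18: go left to 11.
  At 11: go left to 22.
    22 is a leaf — visit 22.
  Visit 11.
  At 11: go right to 31.
    31 is a leaf — visit 31.
Visit 18.
At 18: go right to 12.
  At 12: no left child.
  Visit 12.
  At 12: go right to 24.
    At 24: go left to 19.
      At 19: go left to 2.
        At 2: go left to 38.
          38 is a leaf — visit 38.
        Visit 2.
        At 2: no right child.
      Visit 19.
      At 19: go right to 15.
        At 15: no left child.
        Visit 15.
        At 15: go right to 20.
          20 is a leaf — visit 20.
    Visit 24.
    At 24: no right child.
Full in-order sequence: 22, 11, 31, 18, 12, 38, 2, 19, 15, 20, 24.

19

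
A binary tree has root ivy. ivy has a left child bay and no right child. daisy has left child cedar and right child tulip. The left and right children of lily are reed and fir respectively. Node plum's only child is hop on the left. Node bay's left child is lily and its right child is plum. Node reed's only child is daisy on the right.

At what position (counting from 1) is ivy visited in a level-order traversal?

Level-order visits nodes level by level from the root, left to right within each level.
Level 0: ivy
Level 1: bay
Level 2: lily, plum
Level 3: reed, fir, hop
Level 4: daisy
Level 5: cedar, tulip
Full level-order sequence: ivy, bay, lily, plum, reed, fir, hop, daisy, cedar, tulip.

1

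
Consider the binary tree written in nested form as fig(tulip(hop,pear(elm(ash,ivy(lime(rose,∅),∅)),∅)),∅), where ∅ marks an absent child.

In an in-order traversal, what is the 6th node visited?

In-order visits the left subtree, then the node, then the right subtree.
At fig: go left to tulip.
  At tulip: go left to hop.
    hop is a leaf — visit hop.
  Visit tulip.
  At tulip: go right to pear.
    At pear: go left to elm.
      At elm: go left to ash.
        ash is a leaf — visit ash.
      Visit elm.
      At elm: go right to ivy.
        At ivy: go left to lime.
          At lime: go left to rose.
            rose is a leaf — visit rose.
          Visit lime.
          At lime: no right child.
        Visit ivy.
        At ivy: no right child.
    Visit pear.
    At pear: no right child.
Visit fig.
At fig: no right child.
Full in-order sequence: hop, tulip, ash, elm, rose, lime, ivy, pear, fig.

lime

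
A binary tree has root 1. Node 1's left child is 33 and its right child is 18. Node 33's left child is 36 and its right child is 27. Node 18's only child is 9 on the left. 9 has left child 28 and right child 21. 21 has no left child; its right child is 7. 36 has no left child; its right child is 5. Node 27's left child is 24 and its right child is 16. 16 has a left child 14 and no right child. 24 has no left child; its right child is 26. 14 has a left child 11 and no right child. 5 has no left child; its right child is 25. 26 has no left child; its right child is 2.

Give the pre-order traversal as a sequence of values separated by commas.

1, 33, 36, 5, 25, 27, 24, 26, 2, 16, 14, 11, 18, 9, 28, 21, 7

Pre-order visits the node, then its left subtree, then its right subtree.
Visit 1.
At 1: go left to 33.
  Visit 33.
  At 33: go left to 36.
    Visit 36.
    At 36: no left child.
    At 36: go right to 5.
      Visit 5.
      At 5: no left child.
      At 5: go right to 25.
        25 is a leaf — visit 25.
  At 33: go right to 27.
    Visit 27.
    At 27: go left to 24.
      Visit 24.
      At 24: no left child.
      At 24: go right to 26.
        Visit 26.
        At 26: no left child.
        At 26: go right to 2.
          2 is a leaf — visit 2.
    At 27: go right to 16.
      Visit 16.
      At 16: go left to 14.
        Visit 14.
        At 14: go left to 11.
          11 is a leaf — visit 11.
        At 14: no right child.
      At 16: no right child.
At 1: go right to 18.
  Visit 18.
  At 18: go left to 9.
    Visit 9.
    At 9: go left to 28.
      28 is a leaf — visit 28.
    At 9: go right to 21.
      Visit 21.
      At 21: no left child.
      At 21: go right to 7.
        7 is a leaf — visit 7.
  At 18: no right child.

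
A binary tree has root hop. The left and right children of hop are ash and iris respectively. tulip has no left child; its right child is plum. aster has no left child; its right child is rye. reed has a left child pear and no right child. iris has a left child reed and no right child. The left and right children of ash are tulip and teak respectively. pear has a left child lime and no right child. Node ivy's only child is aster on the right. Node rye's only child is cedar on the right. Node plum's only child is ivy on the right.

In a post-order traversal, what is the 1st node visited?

cedar

Post-order visits the left subtree, then the right subtree, then the node.
At hop: go left to ash.
  At ash: go left to tulip.
    At tulip: no left child.
    At tulip: go right to plum.
      At plum: no left child.
      At plum: go right to ivy.
        At ivy: no left child.
        At ivy: go right to aster.
          At aster: no left child.
          At aster: go right to rye.
            At rye: no left child.
            At rye: go right to cedar.
              cedar is a leaf — visit cedar.
            Visit rye.
          Visit aster.
        Visit ivy.
      Visit plum.
    Visit tulip.
  At ash: go right to teak.
    teak is a leaf — visit teak.
  Visit ash.
At hop: go right to iris.
  At iris: go left to reed.
    At reed: go left to pear.
      At pear: go left to lime.
        lime is a leaf — visit lime.
      At pear: no right child.
      Visit pear.
    At reed: no right child.
    Visit reed.
  At iris: no right child.
  Visit iris.
Visit hop.
Full post-order sequence: cedar, rye, aster, ivy, plum, tulip, teak, ash, lime, pear, reed, iris, hop.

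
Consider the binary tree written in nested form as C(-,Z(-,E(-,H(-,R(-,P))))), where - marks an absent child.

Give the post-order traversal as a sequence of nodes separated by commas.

P, R, H, E, Z, C

Post-order visits the left subtree, then the right subtree, then the node.
At C: no left child.
At C: go right to Z.
  At Z: no left child.
  At Z: go right to E.
    At E: no left child.
    At E: go right to H.
      At H: no left child.
      At H: go right to R.
        At R: no left child.
        At R: go right to P.
          P is a leaf — visit P.
        Visit R.
      Visit H.
    Visit E.
  Visit Z.
Visit C.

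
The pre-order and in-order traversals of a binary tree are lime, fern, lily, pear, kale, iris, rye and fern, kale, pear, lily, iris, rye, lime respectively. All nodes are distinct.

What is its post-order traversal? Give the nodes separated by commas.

kale, pear, rye, iris, lily, fern, lime

The first element of pre-order is the root; it splits in-order into left and right subtrees.
Root lime: left subtree has 6 nodes {fern, kale, pear, lily, iris, rye}, right has 0 { }.
  Root fern: left subtree has 0 nodes { }, right has 5 {kale, pear, lily, iris, rye}.
    Root lily: left subtree has 2 nodes {kale, pear}, right has 2 {iris, rye}.
      Root pear: left subtree has 1 node {kale}, right has 0 { }.
      Root iris: left subtree has 0 nodes { }, right has 1 {rye}.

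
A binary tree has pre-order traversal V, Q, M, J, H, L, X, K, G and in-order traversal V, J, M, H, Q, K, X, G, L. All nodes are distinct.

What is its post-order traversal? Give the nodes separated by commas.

The first element of pre-order is the root; it splits in-order into left and right subtrees.
Root V: left subtree has 0 nodes { }, right has 8 {J, M, H, Q, K, X, G, L}.
  Root Q: left subtree has 3 nodes {J, M, H}, right has 4 {K, X, G, L}.
    Root M: left subtree has 1 node {J}, right has 1 {H}.
    Root L: left subtree has 3 nodes {K, X, G}, right has 0 { }.
      Root X: left subtree has 1 node {K}, right has 1 {G}.

J, H, M, K, G, X, L, Q, V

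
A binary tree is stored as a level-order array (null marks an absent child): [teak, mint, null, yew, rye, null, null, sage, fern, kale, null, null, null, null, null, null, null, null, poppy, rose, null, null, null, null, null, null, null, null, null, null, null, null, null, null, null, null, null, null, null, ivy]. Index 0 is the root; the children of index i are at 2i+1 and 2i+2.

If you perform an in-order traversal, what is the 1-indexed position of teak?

In-order visits the left subtree, then the node, then the right subtree.
At teak: go left to mint.
  At mint: go left to yew.
    At yew: go left to sage.
      sage is a leaf — visit sage.
    Visit yew.
    At yew: go right to fern.
      At fern: no left child.
      Visit fern.
      At fern: go right to poppy.
        poppy is a leaf — visit poppy.
  Visit mint.
  At mint: go right to rye.
    At rye: go left to kale.
      At kale: go left to rose.
        At rose: go left to ivy.
          ivy is a leaf — visit ivy.
        Visit rose.
        At rose: no right child.
      Visit kale.
      At kale: no right child.
    Visit rye.
    At rye: no right child.
Visit teak.
At teak: no right child.
Full in-order sequence: sage, yew, fern, poppy, mint, ivy, rose, kale, rye, teak.

10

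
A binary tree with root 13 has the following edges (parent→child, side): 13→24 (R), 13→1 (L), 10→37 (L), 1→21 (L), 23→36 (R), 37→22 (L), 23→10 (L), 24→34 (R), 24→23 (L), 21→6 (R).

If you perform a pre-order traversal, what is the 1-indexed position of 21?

Pre-order visits the node, then its left subtree, then its right subtree.
Visit 13.
At 13: go left to 1.
  Visit 1.
  At 1: go left to 21.
    Visit 21.
    At 21: no left child.
    At 21: go right to 6.
      6 is a leaf — visit 6.
  At 1: no right child.
At 13: go right to 24.
  Visit 24.
  At 24: go left to 23.
    Visit 23.
    At 23: go left to 10.
      Visit 10.
      At 10: go left to 37.
        Visit 37.
        At 37: go left to 22.
          22 is a leaf — visit 22.
        At 37: no right child.
      At 10: no right child.
    At 23: go right to 36.
      36 is a leaf — visit 36.
  At 24: go right to 34.
    34 is a leaf — visit 34.
Full pre-order sequence: 13, 1, 21, 6, 24, 23, 10, 37, 22, 36, 34.

3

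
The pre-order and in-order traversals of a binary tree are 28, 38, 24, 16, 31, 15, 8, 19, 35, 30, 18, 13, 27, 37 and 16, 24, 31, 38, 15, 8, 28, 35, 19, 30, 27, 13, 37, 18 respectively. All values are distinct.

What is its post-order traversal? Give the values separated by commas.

16, 31, 24, 8, 15, 38, 35, 27, 37, 13, 18, 30, 19, 28

The first element of pre-order is the root; it splits in-order into left and right subtrees.
Root 28: left subtree has 6 nodes {16, 24, 31, 38, 15, 8}, right has 7 {35, 19, 30, 27, 13, 37, 18}.
  Root 38: left subtree has 3 nodes {16, 24, 31}, right has 2 {15, 8}.
    Root 24: left subtree has 1 node {16}, right has 1 {31}.
    Root 15: left subtree has 0 nodes { }, right has 1 {8}.
  Root 19: left subtree has 1 node {35}, right has 5 {30, 27, 13, 37, 18}.
    Root 30: left subtree has 0 nodes { }, right has 4 {27, 13, 37, 18}.
      Root 18: left subtree has 3 nodes {27, 13, 37}, right has 0 { }.
        Root 13: left subtree has 1 node {27}, right has 1 {37}.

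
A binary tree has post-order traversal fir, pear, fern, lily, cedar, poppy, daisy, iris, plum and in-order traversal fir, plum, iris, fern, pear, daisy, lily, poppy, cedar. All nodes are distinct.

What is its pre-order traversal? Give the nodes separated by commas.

The last element of post-order is the root; it splits in-order into left and right subtrees.
Root plum: left subtree has 1 node {fir}, right has 7 {iris, fern, pear, daisy, lily, poppy, cedar}.
  Root iris: left subtree has 0 nodes { }, right has 6 {fern, pear, daisy, lily, poppy, cedar}.
    Root daisy: left subtree has 2 nodes {fern, pear}, right has 3 {lily, poppy, cedar}.
      Root fern: left subtree has 0 nodes { }, right has 1 {pear}.
      Root poppy: left subtree has 1 node {lily}, right has 1 {cedar}.

plum, fir, iris, daisy, fern, pear, poppy, lily, cedar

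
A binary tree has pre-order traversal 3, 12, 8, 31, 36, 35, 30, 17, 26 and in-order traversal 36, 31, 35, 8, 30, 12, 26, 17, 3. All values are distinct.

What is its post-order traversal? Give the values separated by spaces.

36 35 31 30 8 26 17 12 3

The first element of pre-order is the root; it splits in-order into left and right subtrees.
Root 3: left subtree has 8 nodes {36, 31, 35, 8, 30, 12, 26, 17}, right has 0 { }.
  Root 12: left subtree has 5 nodes {36, 31, 35, 8, 30}, right has 2 {26, 17}.
    Root 8: left subtree has 3 nodes {36, 31, 35}, right has 1 {30}.
      Root 31: left subtree has 1 node {36}, right has 1 {35}.
    Root 17: left subtree has 1 node {26}, right has 0 { }.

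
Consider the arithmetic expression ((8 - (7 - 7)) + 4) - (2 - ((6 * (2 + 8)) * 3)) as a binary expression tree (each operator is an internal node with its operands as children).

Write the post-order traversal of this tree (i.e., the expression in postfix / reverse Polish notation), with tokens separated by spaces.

8 7 7 - - 4 + 2 6 2 8 + * 3 * - -

Post-order on an expression tree gives postfix notation: for each operator, emit left operand, right operand, then the operator.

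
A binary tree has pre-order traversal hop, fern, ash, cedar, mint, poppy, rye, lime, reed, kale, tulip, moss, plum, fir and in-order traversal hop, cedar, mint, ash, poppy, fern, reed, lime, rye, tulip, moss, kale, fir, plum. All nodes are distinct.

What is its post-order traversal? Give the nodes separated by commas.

mint, cedar, poppy, ash, reed, lime, moss, tulip, fir, plum, kale, rye, fern, hop

The first element of pre-order is the root; it splits in-order into left and right subtrees.
Root hop: left subtree has 0 nodes { }, right has 13 {cedar, mint, ash, poppy, fern, reed, lime, rye, tulip, moss, kale, fir, plum}.
  Root fern: left subtree has 4 nodes {cedar, mint, ash, poppy}, right has 8 {reed, lime, rye, tulip, moss, kale, fir, plum}.
    Root ash: left subtree has 2 nodes {cedar, mint}, right has 1 {poppy}.
      Root cedar: left subtree has 0 nodes { }, right has 1 {mint}.
    Root rye: left subtree has 2 nodes {reed, lime}, right has 5 {tulip, moss, kale, fir, plum}.
      Root lime: left subtree has 1 node {reed}, right has 0 { }.
      Root kale: left subtree has 2 nodes {tulip, moss}, right has 2 {fir, plum}.
        Root tulip: left subtree has 0 nodes { }, right has 1 {moss}.
        Root plum: left subtree has 1 node {fir}, right has 0 { }.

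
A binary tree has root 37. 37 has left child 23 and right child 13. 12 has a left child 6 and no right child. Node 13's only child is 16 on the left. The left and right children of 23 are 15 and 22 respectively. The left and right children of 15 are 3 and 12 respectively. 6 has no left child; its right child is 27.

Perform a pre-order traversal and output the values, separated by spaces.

Pre-order visits the node, then its left subtree, then its right subtree.
Visit 37.
At 37: go left to 23.
  Visit 23.
  At 23: go left to 15.
    Visit 15.
    At 15: go left to 3.
      3 is a leaf — visit 3.
    At 15: go right to 12.
      Visit 12.
      At 12: go left to 6.
        Visit 6.
        At 6: no left child.
        At 6: go right to 27.
          27 is a leaf — visit 27.
      At 12: no right child.
  At 23: go right to 22.
    22 is a leaf — visit 22.
At 37: go right to 13.
  Visit 13.
  At 13: go left to 16.
    16 is a leaf — visit 16.
  At 13: no right child.

37 23 15 3 12 6 27 22 13 16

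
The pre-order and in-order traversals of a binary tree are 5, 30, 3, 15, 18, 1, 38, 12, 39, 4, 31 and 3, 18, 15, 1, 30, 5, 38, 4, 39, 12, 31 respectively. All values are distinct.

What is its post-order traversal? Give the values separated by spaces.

18 1 15 3 30 4 39 31 12 38 5

The first element of pre-order is the root; it splits in-order into left and right subtrees.
Root 5: left subtree has 5 nodes {3, 18, 15, 1, 30}, right has 5 {38, 4, 39, 12, 31}.
  Root 30: left subtree has 4 nodes {3, 18, 15, 1}, right has 0 { }.
    Root 3: left subtree has 0 nodes { }, right has 3 {18, 15, 1}.
      Root 15: left subtree has 1 node {18}, right has 1 {1}.
  Root 38: left subtree has 0 nodes { }, right has 4 {4, 39, 12, 31}.
    Root 12: left subtree has 2 nodes {4, 39}, right has 1 {31}.
      Root 39: left subtree has 1 node {4}, right has 0 { }.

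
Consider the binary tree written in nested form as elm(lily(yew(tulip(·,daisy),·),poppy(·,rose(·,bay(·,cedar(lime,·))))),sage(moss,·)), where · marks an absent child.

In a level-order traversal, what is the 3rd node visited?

Level-order visits nodes level by level from the root, left to right within each level.
Level 0: elm
Level 1: lily, sage
Level 2: yew, poppy, moss
Level 3: tulip, rose
Level 4: daisy, bay
Level 5: cedar
Level 6: lime
Full level-order sequence: elm, lily, sage, yew, poppy, moss, tulip, rose, daisy, bay, cedar, lime.

sage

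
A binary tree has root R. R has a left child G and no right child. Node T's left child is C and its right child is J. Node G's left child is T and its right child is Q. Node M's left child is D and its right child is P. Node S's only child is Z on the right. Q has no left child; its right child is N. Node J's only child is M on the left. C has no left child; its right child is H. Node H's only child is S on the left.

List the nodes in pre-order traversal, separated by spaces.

R G T C H S Z J M D P Q N

Pre-order visits the node, then its left subtree, then its right subtree.
Visit R.
At R: go left to G.
  Visit G.
  At G: go left to T.
    Visit T.
    At T: go left to C.
      Visit C.
      At C: no left child.
      At C: go right to H.
        Visit H.
        At H: go left to S.
          Visit S.
          At S: no left child.
          At S: go right to Z.
            Z is a leaf — visit Z.
        At H: no right child.
    At T: go right to J.
      Visit J.
      At J: go left to M.
        Visit M.
        At M: go left to D.
          D is a leaf — visit D.
        At M: go right to P.
          P is a leaf — visit P.
      At J: no right child.
  At G: go right to Q.
    Visit Q.
    At Q: no left child.
    At Q: go right to N.
      N is a leaf — visit N.
At R: no right child.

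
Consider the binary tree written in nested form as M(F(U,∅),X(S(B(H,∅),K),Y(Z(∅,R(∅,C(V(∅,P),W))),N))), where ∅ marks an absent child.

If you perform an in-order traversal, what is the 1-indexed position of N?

In-order visits the left subtree, then the node, then the right subtree.
At M: go left to F.
  At F: go left to U.
    U is a leaf — visit U.
  Visit F.
  At F: no right child.
Visit M.
At M: go right to X.
  At X: go left to S.
    At S: go left to B.
      At B: go left to H.
        H is a leaf — visit H.
      Visit B.
      At B: no right child.
    Visit S.
    At S: go right to K.
      K is a leaf — visit K.
  Visit X.
  At X: go right to Y.
    At Y: go left to Z.
      At Z: no left child.
      Visit Z.
      At Z: go right to R.
        At R: no left child.
        Visit R.
        At R: go right to C.
          At C: go left to V.
            At V: no left child.
            Visit V.
            At V: go right to P.
              P is a leaf — visit P.
          Visit C.
          At C: go right to W.
            W is a leaf — visit W.
    Visit Y.
    At Y: go right to N.
      N is a leaf — visit N.
Full in-order sequence: U, F, M, H, B, S, K, X, Z, R, V, P, C, W, Y, N.

16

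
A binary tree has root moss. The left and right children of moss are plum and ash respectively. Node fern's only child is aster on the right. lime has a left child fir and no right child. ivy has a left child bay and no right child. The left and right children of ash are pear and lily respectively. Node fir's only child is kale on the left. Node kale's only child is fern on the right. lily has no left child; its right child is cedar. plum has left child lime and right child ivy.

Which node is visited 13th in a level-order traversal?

aster

Level-order visits nodes level by level from the root, left to right within each level.
Level 0: moss
Level 1: plum, ash
Level 2: lime, ivy, pear, lily
Level 3: fir, bay, cedar
Level 4: kale
Level 5: fern
Level 6: aster
Full level-order sequence: moss, plum, ash, lime, ivy, pear, lily, fir, bay, cedar, kale, fern, aster.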